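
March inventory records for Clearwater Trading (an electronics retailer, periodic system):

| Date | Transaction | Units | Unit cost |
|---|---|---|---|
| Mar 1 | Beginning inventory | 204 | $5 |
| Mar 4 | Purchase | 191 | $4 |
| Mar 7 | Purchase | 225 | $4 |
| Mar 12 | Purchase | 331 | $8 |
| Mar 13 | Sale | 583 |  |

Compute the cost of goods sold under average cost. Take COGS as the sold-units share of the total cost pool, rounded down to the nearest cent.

Mar 13, sell 583: 583/951 × $5,332.00 → $3,268.72
Ending inventory (cost pool remaining) = $2,063.28

COGS = $3,268.72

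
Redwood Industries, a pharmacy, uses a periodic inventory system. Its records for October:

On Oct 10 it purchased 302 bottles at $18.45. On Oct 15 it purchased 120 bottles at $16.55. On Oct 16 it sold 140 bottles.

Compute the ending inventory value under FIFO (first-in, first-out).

Oct 16, 140 sold [FIFO — oldest first]: 140 @ $18.45 = $2,583.00
Ending inventory: 162 @ $18.45 + 120 @ $16.55 = $4,974.90
Check: goods available $7,557.90 = COGS $2,583.00 + ending $4,974.90

Ending inventory = $4,974.90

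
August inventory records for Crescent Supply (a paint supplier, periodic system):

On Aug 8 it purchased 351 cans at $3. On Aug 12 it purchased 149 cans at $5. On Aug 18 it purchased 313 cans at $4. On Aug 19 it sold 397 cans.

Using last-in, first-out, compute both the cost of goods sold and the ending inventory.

Aug 19, 397 sold [LIFO — newest first]: 313 @ $4 + 84 @ $5 = $1,672
Ending inventory: 351 @ $3 + 65 @ $5 = $1,378
Check: goods available $3,050 = COGS $1,672 + ending $1,378

COGS = $1,672; ending inventory = $1,378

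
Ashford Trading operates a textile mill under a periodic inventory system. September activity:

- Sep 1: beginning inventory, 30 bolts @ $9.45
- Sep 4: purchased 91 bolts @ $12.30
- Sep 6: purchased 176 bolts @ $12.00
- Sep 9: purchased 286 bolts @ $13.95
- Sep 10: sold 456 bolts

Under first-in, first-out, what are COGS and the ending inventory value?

COGS = $5,732.85; ending inventory = $1,771.65

Sep 10, 456 sold [FIFO — oldest first]: 30 @ $9.45 + 91 @ $12.30 + 176 @ $12.00 + 159 @ $13.95 = $5,732.85
Ending inventory: 127 @ $13.95 = $1,771.65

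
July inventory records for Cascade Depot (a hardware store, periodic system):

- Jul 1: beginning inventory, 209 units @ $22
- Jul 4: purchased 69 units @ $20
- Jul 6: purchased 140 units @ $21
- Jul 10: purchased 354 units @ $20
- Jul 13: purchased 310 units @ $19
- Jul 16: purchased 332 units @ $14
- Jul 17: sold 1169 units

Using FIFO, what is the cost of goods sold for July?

COGS = $23,106

Jul 17, 1169 sold [FIFO — oldest first]: 209 @ $22 + 69 @ $20 + 140 @ $21 + 354 @ $20 + 310 @ $19 + 87 @ $14 = $23,106
Ending inventory: 245 @ $14 = $3,430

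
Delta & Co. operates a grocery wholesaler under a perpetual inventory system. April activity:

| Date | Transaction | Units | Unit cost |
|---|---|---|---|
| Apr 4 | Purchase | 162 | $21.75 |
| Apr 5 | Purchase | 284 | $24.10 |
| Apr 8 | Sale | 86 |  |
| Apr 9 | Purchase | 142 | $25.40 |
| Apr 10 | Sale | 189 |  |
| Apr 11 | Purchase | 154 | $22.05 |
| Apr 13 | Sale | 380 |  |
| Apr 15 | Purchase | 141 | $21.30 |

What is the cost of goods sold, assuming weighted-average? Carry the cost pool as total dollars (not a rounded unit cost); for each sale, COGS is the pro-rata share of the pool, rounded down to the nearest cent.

After Apr 4: 162 on hand, pool $3,523.50 (≈ $21.7500 each)
After Apr 5: 446 on hand, pool $10,367.90 (≈ $23.2464 each)
Apr 8, sell 86: 86/446 × $10,367.90 → $1,999.19
After Apr 9: 502 on hand, pool $11,975.51 (≈ $23.8556 each)
Apr 10, sell 189: 189/502 × $11,975.51 → $4,508.70
After Apr 11: 467 on hand, pool $10,862.51 (≈ $23.2602 each)
Apr 13, sell 380: 380/467 × $10,862.51 → $8,838.87
After Apr 15: 228 on hand, pool $5,026.94 (≈ $22.0480 each)
Total COGS = $1,999.19 + $4,508.70 + $8,838.87 = $15,346.76
Ending inventory (cost pool remaining) = $5,026.94

COGS = $15,346.76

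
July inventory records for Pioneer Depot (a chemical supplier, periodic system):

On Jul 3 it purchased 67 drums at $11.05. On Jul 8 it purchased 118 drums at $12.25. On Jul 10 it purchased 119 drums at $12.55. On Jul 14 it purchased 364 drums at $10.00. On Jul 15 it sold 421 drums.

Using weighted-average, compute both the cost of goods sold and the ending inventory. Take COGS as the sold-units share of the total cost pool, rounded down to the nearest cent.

Jul 15, sell 421: 421/668 × $7,319.30 → $4,612.91
Ending inventory (cost pool remaining) = $2,706.39
Check: goods available $7,319.30 = COGS $4,612.91 + ending $2,706.39

COGS = $4,612.91; ending inventory = $2,706.39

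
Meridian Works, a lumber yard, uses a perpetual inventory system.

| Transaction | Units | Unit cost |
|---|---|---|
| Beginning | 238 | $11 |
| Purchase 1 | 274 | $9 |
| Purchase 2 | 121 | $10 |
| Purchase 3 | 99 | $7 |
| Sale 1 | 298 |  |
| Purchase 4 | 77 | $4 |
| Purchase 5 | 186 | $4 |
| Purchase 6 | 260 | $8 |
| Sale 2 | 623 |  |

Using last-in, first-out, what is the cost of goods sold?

Sale 1 (298) [LIFO — newest first]: 99 @ $7 + 121 @ $10 + 78 @ $9 = $2,605
Sale 2 (623) [LIFO — newest first]: 260 @ $8 + 186 @ $4 + 77 @ $4 + 100 @ $9 = $4,032
Total COGS = $2,605 + $4,032 = $6,637
Ending inventory: 238 @ $11 + 96 @ $9 = $3,482
Check: goods available $10,119 = COGS $6,637 + ending $3,482

COGS = $6,637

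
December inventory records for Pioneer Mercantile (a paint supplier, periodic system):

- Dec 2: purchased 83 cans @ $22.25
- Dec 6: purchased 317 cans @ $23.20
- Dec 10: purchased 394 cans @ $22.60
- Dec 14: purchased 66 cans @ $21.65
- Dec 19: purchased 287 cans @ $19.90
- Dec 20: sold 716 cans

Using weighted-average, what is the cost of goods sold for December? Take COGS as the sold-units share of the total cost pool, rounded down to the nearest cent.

COGS = $15,759.33

Dec 20, sell 716: 716/1147 × $25,245.75 → $15,759.33
Ending inventory (cost pool remaining) = $9,486.42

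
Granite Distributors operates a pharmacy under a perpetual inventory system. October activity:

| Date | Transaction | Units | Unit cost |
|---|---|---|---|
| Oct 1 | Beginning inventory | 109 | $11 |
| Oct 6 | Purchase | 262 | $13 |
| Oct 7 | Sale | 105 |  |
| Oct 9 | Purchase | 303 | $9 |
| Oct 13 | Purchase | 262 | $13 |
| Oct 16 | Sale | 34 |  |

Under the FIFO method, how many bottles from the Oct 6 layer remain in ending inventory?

232

Oct 7, 105 sold [FIFO — oldest first]: 105 @ $11 = $1,155
Oct 16, 34 sold [FIFO — oldest first]: 4 @ $11 + 30 @ $13 = $434
Total COGS = $1,155 + $434 = $1,589
Ending inventory: 232 @ $13 + 303 @ $9 + 262 @ $13 = $9,149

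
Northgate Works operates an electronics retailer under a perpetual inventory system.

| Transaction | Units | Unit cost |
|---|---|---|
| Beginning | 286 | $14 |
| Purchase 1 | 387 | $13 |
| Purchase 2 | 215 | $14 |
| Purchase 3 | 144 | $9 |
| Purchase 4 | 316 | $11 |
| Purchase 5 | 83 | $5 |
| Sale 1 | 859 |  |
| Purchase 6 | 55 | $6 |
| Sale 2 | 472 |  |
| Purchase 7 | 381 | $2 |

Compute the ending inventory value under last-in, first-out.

Ending inventory = $2,932

Sale 1 (859) [LIFO — newest first]: 83 @ $5 + 316 @ $11 + 144 @ $9 + 215 @ $14 + 101 @ $13 = $9,510
Sale 2 (472) [LIFO — newest first]: 55 @ $6 + 286 @ $13 + 131 @ $14 = $5,882
Total COGS = $9,510 + $5,882 = $15,392
Ending inventory: 155 @ $14 + 381 @ $2 = $2,932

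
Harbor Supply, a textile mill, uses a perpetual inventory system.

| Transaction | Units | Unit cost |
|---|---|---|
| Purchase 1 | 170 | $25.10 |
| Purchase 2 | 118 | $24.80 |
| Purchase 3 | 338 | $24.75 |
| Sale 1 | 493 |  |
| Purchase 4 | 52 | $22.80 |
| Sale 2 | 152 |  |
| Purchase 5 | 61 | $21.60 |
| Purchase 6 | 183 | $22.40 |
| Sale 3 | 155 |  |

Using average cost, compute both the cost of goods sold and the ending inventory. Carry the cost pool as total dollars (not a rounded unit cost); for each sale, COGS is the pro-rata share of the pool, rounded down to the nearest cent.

After Purchase 1: 170 on hand, pool $4,267.00 (≈ $25.1000 each)
After Purchase 2: 288 on hand, pool $7,193.40 (≈ $24.9771 each)
After Purchase 3: 626 on hand, pool $15,558.90 (≈ $24.8545 each)
Sale 1, sell 493: 493/626 × $15,558.90 → $12,253.25
After Purchase 4: 185 on hand, pool $4,491.25 (≈ $24.2770 each)
Sale 2, sell 152: 152/185 × $4,491.25 → $3,690.10
After Purchase 5: 94 on hand, pool $2,118.75 (≈ $22.5399 each)
After Purchase 6: 277 on hand, pool $6,217.95 (≈ $22.4475 each)
Sale 3, sell 155: 155/277 × $6,217.95 → $3,479.35
Total COGS = $12,253.25 + $3,690.10 + $3,479.35 = $19,422.70
Ending inventory (cost pool remaining) = $2,738.60

COGS = $19,422.70; ending inventory = $2,738.60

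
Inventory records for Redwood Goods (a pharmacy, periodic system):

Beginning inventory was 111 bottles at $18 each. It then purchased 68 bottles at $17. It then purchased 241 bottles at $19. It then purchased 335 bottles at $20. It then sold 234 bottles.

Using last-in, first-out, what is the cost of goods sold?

COGS = $4,680

Sale 1 (234) [LIFO — newest first]: 234 @ $20 = $4,680
Ending inventory: 111 @ $18 + 68 @ $17 + 241 @ $19 + 101 @ $20 = $9,753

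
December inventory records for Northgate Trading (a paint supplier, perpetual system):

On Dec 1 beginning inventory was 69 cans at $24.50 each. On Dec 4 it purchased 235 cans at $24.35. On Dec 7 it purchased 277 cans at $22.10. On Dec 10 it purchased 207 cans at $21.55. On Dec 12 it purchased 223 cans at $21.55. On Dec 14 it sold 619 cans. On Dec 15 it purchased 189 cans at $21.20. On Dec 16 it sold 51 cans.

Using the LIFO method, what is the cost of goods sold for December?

COGS = $14,524.60

Dec 14, 619 sold [LIFO — newest first]: 223 @ $21.55 + 207 @ $21.55 + 189 @ $22.10 = $13,443.40
Dec 16, 51 sold [LIFO — newest first]: 51 @ $21.20 = $1,081.20
Total COGS = $13,443.40 + $1,081.20 = $14,524.60
Ending inventory: 69 @ $24.50 + 235 @ $24.35 + 88 @ $22.10 + 138 @ $21.20 = $12,283.15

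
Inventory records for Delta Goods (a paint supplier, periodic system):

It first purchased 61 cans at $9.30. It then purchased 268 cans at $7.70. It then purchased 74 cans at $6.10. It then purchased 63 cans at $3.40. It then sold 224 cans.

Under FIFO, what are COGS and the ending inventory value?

COGS = $1,822.40; ending inventory = $1,474.10

Sale 1 (224) [FIFO — oldest first]: 61 @ $9.30 + 163 @ $7.70 = $1,822.40
Ending inventory: 105 @ $7.70 + 74 @ $6.10 + 63 @ $3.40 = $1,474.10
Check: goods available $3,296.50 = COGS $1,822.40 + ending $1,474.10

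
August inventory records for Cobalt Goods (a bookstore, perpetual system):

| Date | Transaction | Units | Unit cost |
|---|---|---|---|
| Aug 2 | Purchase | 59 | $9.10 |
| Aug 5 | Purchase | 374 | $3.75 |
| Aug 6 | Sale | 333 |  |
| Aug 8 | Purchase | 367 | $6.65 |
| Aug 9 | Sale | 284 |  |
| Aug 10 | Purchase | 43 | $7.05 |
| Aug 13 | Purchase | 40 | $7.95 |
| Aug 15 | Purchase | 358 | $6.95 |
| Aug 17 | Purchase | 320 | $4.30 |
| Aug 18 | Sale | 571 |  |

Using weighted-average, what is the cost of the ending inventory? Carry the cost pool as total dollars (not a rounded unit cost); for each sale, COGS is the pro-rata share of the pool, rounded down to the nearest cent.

After Aug 2: 59 on hand, pool $536.90 (≈ $9.1000 each)
After Aug 5: 433 on hand, pool $1,939.40 (≈ $4.4790 each)
Aug 6, sell 333: 333/433 × $1,939.40 → $1,491.50
After Aug 8: 467 on hand, pool $2,888.45 (≈ $6.1851 each)
Aug 9, sell 284: 284/467 × $2,888.45 → $1,756.57
After Aug 10: 226 on hand, pool $1,435.03 (≈ $6.3497 each)
After Aug 13: 266 on hand, pool $1,753.03 (≈ $6.5903 each)
After Aug 15: 624 on hand, pool $4,241.13 (≈ $6.7967 each)
After Aug 17: 944 on hand, pool $5,617.13 (≈ $5.9503 each)
Aug 18, sell 571: 571/944 × $5,617.13 → $3,397.64
Total COGS = $1,491.50 + $1,756.57 + $3,397.64 = $6,645.71
Ending inventory (cost pool remaining) = $2,219.49

Ending inventory = $2,219.49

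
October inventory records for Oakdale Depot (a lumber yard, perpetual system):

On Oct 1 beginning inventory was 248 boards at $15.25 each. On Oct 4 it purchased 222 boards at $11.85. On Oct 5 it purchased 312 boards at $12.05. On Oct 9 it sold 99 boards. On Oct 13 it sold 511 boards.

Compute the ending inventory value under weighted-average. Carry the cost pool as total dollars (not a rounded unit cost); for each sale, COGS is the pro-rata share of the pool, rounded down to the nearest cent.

After Oct 1: 248 on hand, pool $3,782.00 (≈ $15.2500 each)
After Oct 4: 470 on hand, pool $6,412.70 (≈ $13.6440 each)
After Oct 5: 782 on hand, pool $10,172.30 (≈ $13.0081 each)
Oct 9, sell 99: 99/782 × $10,172.30 → $1,287.79
Oct 13, sell 511: 511/683 × $8,884.51 → $6,647.12
Total COGS = $1,287.79 + $6,647.12 = $7,934.91
Ending inventory (cost pool remaining) = $2,237.39

Ending inventory = $2,237.39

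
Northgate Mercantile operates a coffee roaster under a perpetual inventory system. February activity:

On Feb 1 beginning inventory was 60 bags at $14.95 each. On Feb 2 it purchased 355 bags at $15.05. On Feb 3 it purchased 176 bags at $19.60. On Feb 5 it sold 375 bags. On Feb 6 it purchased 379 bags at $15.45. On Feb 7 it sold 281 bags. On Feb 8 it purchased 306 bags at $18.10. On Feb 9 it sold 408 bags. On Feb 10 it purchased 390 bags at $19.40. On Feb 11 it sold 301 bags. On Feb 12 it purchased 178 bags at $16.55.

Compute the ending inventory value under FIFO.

Feb 5, 375 sold [FIFO — oldest first]: 60 @ $14.95 + 315 @ $15.05 = $5,637.75
Feb 7, 281 sold [FIFO — oldest first]: 40 @ $15.05 + 176 @ $19.60 + 65 @ $15.45 = $5,055.85
Feb 9, 408 sold [FIFO — oldest first]: 314 @ $15.45 + 94 @ $18.10 = $6,552.70
Feb 11, 301 sold [FIFO — oldest first]: 212 @ $18.10 + 89 @ $19.40 = $5,563.80
Total COGS = $5,637.75 + $5,055.85 + $6,552.70 + $5,563.80 = $22,810.10
Ending inventory: 301 @ $19.40 + 178 @ $16.55 = $8,785.30

Ending inventory = $8,785.30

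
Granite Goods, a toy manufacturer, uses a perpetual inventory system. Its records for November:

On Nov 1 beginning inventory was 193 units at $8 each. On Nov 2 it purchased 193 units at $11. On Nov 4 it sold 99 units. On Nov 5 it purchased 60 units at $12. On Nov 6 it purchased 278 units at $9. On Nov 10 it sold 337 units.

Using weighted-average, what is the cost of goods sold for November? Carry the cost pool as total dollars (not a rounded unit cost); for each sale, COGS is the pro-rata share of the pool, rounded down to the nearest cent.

COGS = $4,147.93

After Nov 1: 193 on hand, pool $1,544.00 (≈ $8.0000 each)
After Nov 2: 386 on hand, pool $3,667.00 (≈ $9.5000 each)
Nov 4, sell 99: 99/386 × $3,667.00 → $940.50
After Nov 5: 347 on hand, pool $3,446.50 (≈ $9.9323 each)
After Nov 6: 625 on hand, pool $5,948.50 (≈ $9.5176 each)
Nov 10, sell 337: 337/625 × $5,948.50 → $3,207.43
Total COGS = $940.50 + $3,207.43 = $4,147.93
Ending inventory (cost pool remaining) = $2,741.07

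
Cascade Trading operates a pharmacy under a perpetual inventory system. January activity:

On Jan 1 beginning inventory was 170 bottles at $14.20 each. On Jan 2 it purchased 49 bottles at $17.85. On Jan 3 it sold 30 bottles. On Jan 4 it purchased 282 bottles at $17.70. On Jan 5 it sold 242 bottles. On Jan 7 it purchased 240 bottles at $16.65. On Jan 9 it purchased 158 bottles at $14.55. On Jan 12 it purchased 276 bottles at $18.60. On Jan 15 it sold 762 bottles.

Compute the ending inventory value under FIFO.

Ending inventory = $2,622.60

Jan 3, 30 sold [FIFO — oldest first]: 30 @ $14.20 = $426.00
Jan 5, 242 sold [FIFO — oldest first]: 140 @ $14.20 + 49 @ $17.85 + 53 @ $17.70 = $3,800.75
Jan 15, 762 sold [FIFO — oldest first]: 229 @ $17.70 + 240 @ $16.65 + 158 @ $14.55 + 135 @ $18.60 = $12,859.20
Total COGS = $426.00 + $3,800.75 + $12,859.20 = $17,085.95
Ending inventory: 141 @ $18.60 = $2,622.60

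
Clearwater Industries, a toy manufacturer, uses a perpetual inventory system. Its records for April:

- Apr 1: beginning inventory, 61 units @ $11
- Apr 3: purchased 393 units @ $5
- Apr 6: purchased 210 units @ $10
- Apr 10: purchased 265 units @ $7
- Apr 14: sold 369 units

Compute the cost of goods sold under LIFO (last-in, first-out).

Apr 14, 369 sold [LIFO — newest first]: 265 @ $7 + 104 @ $10 = $2,895
Ending inventory: 61 @ $11 + 393 @ $5 + 106 @ $10 = $3,696
Check: goods available $6,591 = COGS $2,895 + ending $3,696

COGS = $2,895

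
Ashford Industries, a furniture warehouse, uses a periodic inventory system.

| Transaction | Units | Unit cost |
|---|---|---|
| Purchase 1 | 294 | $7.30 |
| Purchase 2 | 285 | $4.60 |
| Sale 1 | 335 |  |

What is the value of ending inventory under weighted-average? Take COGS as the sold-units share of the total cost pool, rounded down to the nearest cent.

Sale 1, sell 335: 335/579 × $3,457.20 → $2,000.27
Ending inventory (cost pool remaining) = $1,456.93

Ending inventory = $1,456.93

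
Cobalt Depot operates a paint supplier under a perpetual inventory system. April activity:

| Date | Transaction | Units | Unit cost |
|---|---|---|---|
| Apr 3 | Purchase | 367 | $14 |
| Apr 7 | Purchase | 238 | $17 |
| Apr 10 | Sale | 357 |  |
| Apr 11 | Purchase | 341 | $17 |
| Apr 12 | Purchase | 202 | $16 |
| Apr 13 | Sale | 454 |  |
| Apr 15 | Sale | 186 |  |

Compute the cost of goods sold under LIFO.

COGS = $16,099

Apr 10, 357 sold [LIFO — newest first]: 238 @ $17 + 119 @ $14 = $5,712
Apr 13, 454 sold [LIFO — newest first]: 202 @ $16 + 252 @ $17 = $7,516
Apr 15, 186 sold [LIFO — newest first]: 89 @ $17 + 97 @ $14 = $2,871
Total COGS = $5,712 + $7,516 + $2,871 = $16,099
Ending inventory: 151 @ $14 = $2,114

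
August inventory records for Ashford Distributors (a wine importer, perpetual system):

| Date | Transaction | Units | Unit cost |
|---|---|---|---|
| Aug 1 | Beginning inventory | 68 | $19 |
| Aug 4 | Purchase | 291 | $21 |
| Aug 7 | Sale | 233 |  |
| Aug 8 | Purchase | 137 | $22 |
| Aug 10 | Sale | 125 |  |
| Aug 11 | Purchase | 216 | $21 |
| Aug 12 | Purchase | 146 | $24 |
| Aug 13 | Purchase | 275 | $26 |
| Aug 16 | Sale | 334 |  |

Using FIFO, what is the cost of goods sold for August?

COGS = $14,533

Aug 7, 233 sold [FIFO — oldest first]: 68 @ $19 + 165 @ $21 = $4,757
Aug 10, 125 sold [FIFO — oldest first]: 125 @ $21 = $2,625
Aug 16, 334 sold [FIFO — oldest first]: 1 @ $21 + 137 @ $22 + 196 @ $21 = $7,151
Total COGS = $4,757 + $2,625 + $7,151 = $14,533
Ending inventory: 20 @ $21 + 146 @ $24 + 275 @ $26 = $11,074
Check: goods available $25,607 = COGS $14,533 + ending $11,074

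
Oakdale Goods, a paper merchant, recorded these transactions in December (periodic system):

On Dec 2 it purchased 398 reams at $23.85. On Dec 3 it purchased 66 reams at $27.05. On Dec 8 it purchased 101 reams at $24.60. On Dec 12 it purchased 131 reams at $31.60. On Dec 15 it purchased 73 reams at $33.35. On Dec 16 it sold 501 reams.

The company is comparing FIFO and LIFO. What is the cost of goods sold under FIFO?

COGS = $12,187.80

FIFO COGS: 398 @ $23.85 + 66 @ $27.05 + 37 @ $24.60 = $12,187.80
LIFO COGS: 73 @ $33.35 + 131 @ $31.60 + 101 @ $24.60 + 66 @ $27.05 + 130 @ $23.85 = $13,944.55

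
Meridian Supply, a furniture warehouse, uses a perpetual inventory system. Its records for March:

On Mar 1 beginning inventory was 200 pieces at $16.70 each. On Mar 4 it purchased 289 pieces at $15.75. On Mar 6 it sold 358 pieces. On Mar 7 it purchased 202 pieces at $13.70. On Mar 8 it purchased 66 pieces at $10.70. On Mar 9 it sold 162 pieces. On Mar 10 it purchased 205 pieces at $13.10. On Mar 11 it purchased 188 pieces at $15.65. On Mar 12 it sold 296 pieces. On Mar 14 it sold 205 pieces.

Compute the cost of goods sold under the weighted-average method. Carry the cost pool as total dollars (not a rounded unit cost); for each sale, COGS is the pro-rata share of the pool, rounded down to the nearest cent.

After Mar 1: 200 on hand, pool $3,340.00 (≈ $16.7000 each)
After Mar 4: 489 on hand, pool $7,891.75 (≈ $16.1385 each)
Mar 6, sell 358: 358/489 × $7,891.75 → $5,777.60
After Mar 7: 333 on hand, pool $4,881.55 (≈ $14.6593 each)
After Mar 8: 399 on hand, pool $5,587.75 (≈ $14.0044 each)
Mar 9, sell 162: 162/399 × $5,587.75 → $2,268.71
After Mar 10: 442 on hand, pool $6,004.54 (≈ $13.5849 each)
After Mar 11: 630 on hand, pool $8,946.74 (≈ $14.2012 each)
Mar 12, sell 296: 296/630 × $8,946.74 → $4,203.54
Mar 14, sell 205: 205/334 × $4,743.20 → $2,911.24
Total COGS = $5,777.60 + $2,268.71 + $4,203.54 + $2,911.24 = $15,161.09
Ending inventory (cost pool remaining) = $1,831.96

COGS = $15,161.09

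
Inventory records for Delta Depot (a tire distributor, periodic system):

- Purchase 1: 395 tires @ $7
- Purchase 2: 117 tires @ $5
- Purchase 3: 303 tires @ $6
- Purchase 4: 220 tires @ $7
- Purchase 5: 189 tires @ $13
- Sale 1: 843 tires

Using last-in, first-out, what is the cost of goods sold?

COGS = $6,498

Sale 1 (843) [LIFO — newest first]: 189 @ $13 + 220 @ $7 + 303 @ $6 + 117 @ $5 + 14 @ $7 = $6,498
Ending inventory: 381 @ $7 = $2,667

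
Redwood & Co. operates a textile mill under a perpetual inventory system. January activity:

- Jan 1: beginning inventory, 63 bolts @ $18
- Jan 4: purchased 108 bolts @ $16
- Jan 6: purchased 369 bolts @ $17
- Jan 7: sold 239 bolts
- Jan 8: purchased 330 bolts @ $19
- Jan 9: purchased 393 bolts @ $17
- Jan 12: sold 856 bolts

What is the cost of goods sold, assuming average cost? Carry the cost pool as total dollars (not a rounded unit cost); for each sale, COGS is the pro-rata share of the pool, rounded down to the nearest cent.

COGS = $19,125.83

After Jan 1: 63 on hand, pool $1,134.00 (≈ $18.0000 each)
After Jan 4: 171 on hand, pool $2,862.00 (≈ $16.7368 each)
After Jan 6: 540 on hand, pool $9,135.00 (≈ $16.9167 each)
Jan 7, sell 239: 239/540 × $9,135.00 → $4,043.08
After Jan 8: 631 on hand, pool $11,361.92 (≈ $18.0062 each)
After Jan 9: 1024 on hand, pool $18,042.92 (≈ $17.6200 each)
Jan 12, sell 856: 856/1024 × $18,042.92 → $15,082.75
Total COGS = $4,043.08 + $15,082.75 = $19,125.83
Ending inventory (cost pool remaining) = $2,960.17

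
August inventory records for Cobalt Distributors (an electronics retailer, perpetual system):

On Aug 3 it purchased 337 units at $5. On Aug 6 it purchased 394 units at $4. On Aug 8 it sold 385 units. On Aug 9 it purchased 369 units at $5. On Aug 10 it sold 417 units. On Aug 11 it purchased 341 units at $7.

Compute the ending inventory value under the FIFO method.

Ending inventory = $3,877

Aug 8, 385 sold [FIFO — oldest first]: 337 @ $5 + 48 @ $4 = $1,877
Aug 10, 417 sold [FIFO — oldest first]: 346 @ $4 + 71 @ $5 = $1,739
Total COGS = $1,877 + $1,739 = $3,616
Ending inventory: 298 @ $5 + 341 @ $7 = $3,877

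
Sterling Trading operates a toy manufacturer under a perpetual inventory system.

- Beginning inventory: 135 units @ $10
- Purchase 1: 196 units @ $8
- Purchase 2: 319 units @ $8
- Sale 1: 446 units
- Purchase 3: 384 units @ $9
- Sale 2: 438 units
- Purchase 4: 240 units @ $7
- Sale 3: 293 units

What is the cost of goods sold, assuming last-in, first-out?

Sale 1 (446) [LIFO — newest first]: 319 @ $8 + 127 @ $8 = $3,568
Sale 2 (438) [LIFO — newest first]: 384 @ $9 + 54 @ $8 = $3,888
Sale 3 (293) [LIFO — newest first]: 240 @ $7 + 15 @ $8 + 38 @ $10 = $2,180
Total COGS = $3,568 + $3,888 + $2,180 = $9,636
Ending inventory: 97 @ $10 = $970
Check: goods available $10,606 = COGS $9,636 + ending $970

COGS = $9,636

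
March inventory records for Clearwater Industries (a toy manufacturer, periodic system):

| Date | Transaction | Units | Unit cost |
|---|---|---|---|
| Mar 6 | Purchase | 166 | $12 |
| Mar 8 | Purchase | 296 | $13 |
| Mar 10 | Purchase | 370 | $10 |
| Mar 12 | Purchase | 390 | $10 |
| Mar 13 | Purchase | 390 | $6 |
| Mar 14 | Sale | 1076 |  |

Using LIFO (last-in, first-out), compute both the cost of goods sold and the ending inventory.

COGS = $9,200; ending inventory = $6,580

Mar 14, 1076 sold [LIFO — newest first]: 390 @ $6 + 390 @ $10 + 296 @ $10 = $9,200
Ending inventory: 166 @ $12 + 296 @ $13 + 74 @ $10 = $6,580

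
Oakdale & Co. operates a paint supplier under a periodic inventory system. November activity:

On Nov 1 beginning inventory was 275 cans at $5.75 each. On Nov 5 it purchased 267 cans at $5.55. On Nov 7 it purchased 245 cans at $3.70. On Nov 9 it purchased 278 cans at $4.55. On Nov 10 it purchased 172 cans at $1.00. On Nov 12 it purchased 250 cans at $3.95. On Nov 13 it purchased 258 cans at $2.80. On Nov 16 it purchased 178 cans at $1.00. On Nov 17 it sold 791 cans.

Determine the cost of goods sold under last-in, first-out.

Nov 17, 791 sold [LIFO — newest first]: 178 @ $1.00 + 258 @ $2.80 + 250 @ $3.95 + 105 @ $1.00 = $1,992.90
Ending inventory: 275 @ $5.75 + 267 @ $5.55 + 245 @ $3.70 + 278 @ $4.55 + 67 @ $1.00 = $5,301.50

COGS = $1,992.90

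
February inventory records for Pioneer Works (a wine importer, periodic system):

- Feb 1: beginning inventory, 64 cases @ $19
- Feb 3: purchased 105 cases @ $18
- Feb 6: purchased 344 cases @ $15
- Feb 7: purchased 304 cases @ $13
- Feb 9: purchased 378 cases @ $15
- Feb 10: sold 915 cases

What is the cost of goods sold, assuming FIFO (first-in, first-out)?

COGS = $13,688

Feb 10, 915 sold [FIFO — oldest first]: 64 @ $19 + 105 @ $18 + 344 @ $15 + 304 @ $13 + 98 @ $15 = $13,688
Ending inventory: 280 @ $15 = $4,200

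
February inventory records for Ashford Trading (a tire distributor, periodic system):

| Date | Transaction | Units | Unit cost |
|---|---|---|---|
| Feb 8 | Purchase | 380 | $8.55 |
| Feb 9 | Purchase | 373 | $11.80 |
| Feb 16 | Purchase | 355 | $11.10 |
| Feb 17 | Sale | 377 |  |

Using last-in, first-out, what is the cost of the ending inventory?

Ending inventory = $7,390.80

Feb 17, 377 sold [LIFO — newest first]: 355 @ $11.10 + 22 @ $11.80 = $4,200.10
Ending inventory: 380 @ $8.55 + 351 @ $11.80 = $7,390.80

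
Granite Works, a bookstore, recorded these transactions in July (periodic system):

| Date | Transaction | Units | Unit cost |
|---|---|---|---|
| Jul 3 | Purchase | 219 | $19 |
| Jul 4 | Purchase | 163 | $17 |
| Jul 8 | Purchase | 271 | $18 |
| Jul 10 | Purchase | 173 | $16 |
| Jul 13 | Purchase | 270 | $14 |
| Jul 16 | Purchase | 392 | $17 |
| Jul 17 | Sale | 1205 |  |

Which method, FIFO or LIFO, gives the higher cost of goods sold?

FIFO

FIFO COGS: 219 @ $19 + 163 @ $17 + 271 @ $18 + 173 @ $16 + 270 @ $14 + 109 @ $17 = $20,211
LIFO COGS: 392 @ $17 + 270 @ $14 + 173 @ $16 + 271 @ $18 + 99 @ $17 = $19,773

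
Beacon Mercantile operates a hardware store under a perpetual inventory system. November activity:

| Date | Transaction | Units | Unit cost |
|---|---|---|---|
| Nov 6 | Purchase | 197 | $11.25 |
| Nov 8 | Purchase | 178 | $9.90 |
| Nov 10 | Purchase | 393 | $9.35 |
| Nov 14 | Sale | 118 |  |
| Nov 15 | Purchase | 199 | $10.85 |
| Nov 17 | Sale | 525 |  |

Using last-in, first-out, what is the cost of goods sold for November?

COGS = $6,338.60

Nov 14, 118 sold [LIFO — newest first]: 118 @ $9.35 = $1,103.30
Nov 17, 525 sold [LIFO — newest first]: 199 @ $10.85 + 275 @ $9.35 + 51 @ $9.90 = $5,235.30
Total COGS = $1,103.30 + $5,235.30 = $6,338.60
Ending inventory: 197 @ $11.25 + 127 @ $9.90 = $3,473.55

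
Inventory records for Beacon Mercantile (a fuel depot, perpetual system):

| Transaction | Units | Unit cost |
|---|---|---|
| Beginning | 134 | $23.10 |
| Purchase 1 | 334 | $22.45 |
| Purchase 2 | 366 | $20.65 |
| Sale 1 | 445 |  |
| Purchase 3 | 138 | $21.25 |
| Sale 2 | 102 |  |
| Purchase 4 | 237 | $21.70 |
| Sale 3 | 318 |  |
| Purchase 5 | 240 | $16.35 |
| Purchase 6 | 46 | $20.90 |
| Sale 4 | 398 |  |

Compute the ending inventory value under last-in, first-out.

Sale 1 (445) [LIFO — newest first]: 366 @ $20.65 + 79 @ $22.45 = $9,331.45
Sale 2 (102) [LIFO — newest first]: 102 @ $21.25 = $2,167.50
Sale 3 (318) [LIFO — newest first]: 237 @ $21.70 + 36 @ $21.25 + 45 @ $22.45 = $6,918.15
Sale 4 (398) [LIFO — newest first]: 46 @ $20.90 + 240 @ $16.35 + 112 @ $22.45 = $7,399.80
Total COGS = $9,331.45 + $2,167.50 + $6,918.15 + $7,399.80 = $25,816.90
Ending inventory: 134 @ $23.10 + 98 @ $22.45 = $5,295.50

Ending inventory = $5,295.50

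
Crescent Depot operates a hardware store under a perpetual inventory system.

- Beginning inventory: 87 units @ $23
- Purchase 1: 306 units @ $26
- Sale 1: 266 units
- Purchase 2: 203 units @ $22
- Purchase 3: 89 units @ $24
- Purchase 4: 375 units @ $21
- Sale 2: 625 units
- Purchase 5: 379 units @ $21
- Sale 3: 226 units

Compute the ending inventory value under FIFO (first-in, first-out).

Ending inventory = $6,762

Sale 1 (266) [FIFO — oldest first]: 87 @ $23 + 179 @ $26 = $6,655
Sale 2 (625) [FIFO — oldest first]: 127 @ $26 + 203 @ $22 + 89 @ $24 + 206 @ $21 = $14,230
Sale 3 (226) [FIFO — oldest first]: 169 @ $21 + 57 @ $21 = $4,746
Total COGS = $6,655 + $14,230 + $4,746 = $25,631
Ending inventory: 322 @ $21 = $6,762
Check: goods available $32,393 = COGS $25,631 + ending $6,762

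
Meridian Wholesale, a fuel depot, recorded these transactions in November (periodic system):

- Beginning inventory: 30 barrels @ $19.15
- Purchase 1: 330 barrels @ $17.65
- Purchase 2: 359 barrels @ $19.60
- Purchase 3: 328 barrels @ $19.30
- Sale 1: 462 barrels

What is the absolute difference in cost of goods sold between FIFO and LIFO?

FIFO COGS: 30 @ $19.15 + 330 @ $17.65 + 102 @ $19.60 = $8,398.20
LIFO COGS: 328 @ $19.30 + 134 @ $19.60 = $8,956.80
Difference = |$8,398.20 − $8,956.80| = $558.60

$558.60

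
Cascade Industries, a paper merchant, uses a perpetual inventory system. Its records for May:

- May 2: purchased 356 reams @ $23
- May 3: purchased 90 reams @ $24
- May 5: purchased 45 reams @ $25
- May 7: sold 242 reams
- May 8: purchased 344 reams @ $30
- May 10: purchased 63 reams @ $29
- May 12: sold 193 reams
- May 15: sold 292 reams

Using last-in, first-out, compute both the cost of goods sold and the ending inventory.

May 7, 242 sold [LIFO — newest first]: 45 @ $25 + 90 @ $24 + 107 @ $23 = $5,746
May 12, 193 sold [LIFO — newest first]: 63 @ $29 + 130 @ $30 = $5,727
May 15, 292 sold [LIFO — newest first]: 214 @ $30 + 78 @ $23 = $8,214
Total COGS = $5,746 + $5,727 + $8,214 = $19,687
Ending inventory: 171 @ $23 = $3,933

COGS = $19,687; ending inventory = $3,933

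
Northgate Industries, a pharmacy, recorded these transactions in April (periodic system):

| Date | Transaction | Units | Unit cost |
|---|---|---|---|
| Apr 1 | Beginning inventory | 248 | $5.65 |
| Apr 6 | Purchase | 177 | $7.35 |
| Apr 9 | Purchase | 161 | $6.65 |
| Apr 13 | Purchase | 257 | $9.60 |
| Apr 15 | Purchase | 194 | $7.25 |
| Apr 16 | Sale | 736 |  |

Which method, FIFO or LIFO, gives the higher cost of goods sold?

FIFO COGS: 248 @ $5.65 + 177 @ $7.35 + 161 @ $6.65 + 150 @ $9.60 = $5,212.80
LIFO COGS: 194 @ $7.25 + 257 @ $9.60 + 161 @ $6.65 + 124 @ $7.35 = $5,855.75

LIFO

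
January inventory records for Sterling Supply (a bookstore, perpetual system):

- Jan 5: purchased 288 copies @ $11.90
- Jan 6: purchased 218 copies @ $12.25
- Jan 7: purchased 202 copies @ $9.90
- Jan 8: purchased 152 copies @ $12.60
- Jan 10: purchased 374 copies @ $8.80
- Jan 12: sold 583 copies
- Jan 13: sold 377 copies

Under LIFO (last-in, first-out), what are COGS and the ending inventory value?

Jan 12, 583 sold [LIFO — newest first]: 374 @ $8.80 + 152 @ $12.60 + 57 @ $9.90 = $5,770.70
Jan 13, 377 sold [LIFO — newest first]: 145 @ $9.90 + 218 @ $12.25 + 14 @ $11.90 = $4,272.60
Total COGS = $5,770.70 + $4,272.60 = $10,043.30
Ending inventory: 274 @ $11.90 = $3,260.60

COGS = $10,043.30; ending inventory = $3,260.60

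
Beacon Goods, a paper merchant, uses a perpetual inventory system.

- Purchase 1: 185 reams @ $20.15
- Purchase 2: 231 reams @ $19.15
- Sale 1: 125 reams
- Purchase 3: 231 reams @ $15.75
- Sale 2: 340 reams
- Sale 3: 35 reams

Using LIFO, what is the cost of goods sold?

Sale 1 (125) [LIFO — newest first]: 125 @ $19.15 = $2,393.75
Sale 2 (340) [LIFO — newest first]: 231 @ $15.75 + 106 @ $19.15 + 3 @ $20.15 = $5,728.60
Sale 3 (35) [LIFO — newest first]: 35 @ $20.15 = $705.25
Total COGS = $2,393.75 + $5,728.60 + $705.25 = $8,827.60
Ending inventory: 147 @ $20.15 = $2,962.05

COGS = $8,827.60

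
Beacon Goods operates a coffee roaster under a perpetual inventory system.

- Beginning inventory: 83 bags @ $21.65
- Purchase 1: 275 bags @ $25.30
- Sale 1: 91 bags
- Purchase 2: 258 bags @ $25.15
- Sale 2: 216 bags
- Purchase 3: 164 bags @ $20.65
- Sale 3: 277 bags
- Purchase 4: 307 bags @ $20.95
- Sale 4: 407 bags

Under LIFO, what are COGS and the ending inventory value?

Sale 1 (91) [LIFO — newest first]: 91 @ $25.30 = $2,302.30
Sale 2 (216) [LIFO — newest first]: 216 @ $25.15 = $5,432.40
Sale 3 (277) [LIFO — newest first]: 164 @ $20.65 + 42 @ $25.15 + 71 @ $25.30 = $6,239.20
Sale 4 (407) [LIFO — newest first]: 307 @ $20.95 + 100 @ $25.30 = $8,961.65
Total COGS = $2,302.30 + $5,432.40 + $6,239.20 + $8,961.65 = $22,935.55
Ending inventory: 83 @ $21.65 + 13 @ $25.30 = $2,125.85

COGS = $22,935.55; ending inventory = $2,125.85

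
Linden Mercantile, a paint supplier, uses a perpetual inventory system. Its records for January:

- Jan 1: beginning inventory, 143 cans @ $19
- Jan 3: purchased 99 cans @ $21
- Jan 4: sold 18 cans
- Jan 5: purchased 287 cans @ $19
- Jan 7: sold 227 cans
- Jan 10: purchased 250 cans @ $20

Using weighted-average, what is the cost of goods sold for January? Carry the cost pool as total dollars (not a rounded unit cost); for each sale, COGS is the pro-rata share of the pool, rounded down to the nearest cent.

COGS = $4,751.13

After Jan 1: 143 on hand, pool $2,717.00 (≈ $19.0000 each)
After Jan 3: 242 on hand, pool $4,796.00 (≈ $19.8182 each)
Jan 4, sell 18: 18/242 × $4,796.00 → $356.72
After Jan 5: 511 on hand, pool $9,892.28 (≈ $19.3587 each)
Jan 7, sell 227: 227/511 × $9,892.28 → $4,394.41
After Jan 10: 534 on hand, pool $10,497.87 (≈ $19.6589 each)
Total COGS = $356.72 + $4,394.41 = $4,751.13
Ending inventory (cost pool remaining) = $10,497.87
Check: goods available $15,249.00 = COGS $4,751.13 + ending $10,497.87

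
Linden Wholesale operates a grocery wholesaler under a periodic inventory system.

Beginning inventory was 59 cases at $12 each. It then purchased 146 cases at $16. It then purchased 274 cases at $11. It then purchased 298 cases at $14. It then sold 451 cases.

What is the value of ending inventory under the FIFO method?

Ending inventory = $4,480

Sale 1 (451) [FIFO — oldest first]: 59 @ $12 + 146 @ $16 + 246 @ $11 = $5,750
Ending inventory: 28 @ $11 + 298 @ $14 = $4,480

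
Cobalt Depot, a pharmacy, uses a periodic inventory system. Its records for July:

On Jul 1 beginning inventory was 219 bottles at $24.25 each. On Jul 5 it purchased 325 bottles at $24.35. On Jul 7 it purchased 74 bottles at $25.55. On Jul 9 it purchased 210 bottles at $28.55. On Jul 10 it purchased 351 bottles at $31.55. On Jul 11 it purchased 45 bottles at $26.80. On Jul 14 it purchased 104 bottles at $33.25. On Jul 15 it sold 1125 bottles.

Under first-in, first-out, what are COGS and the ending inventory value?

Jul 15, 1125 sold [FIFO — oldest first]: 219 @ $24.25 + 325 @ $24.35 + 74 @ $25.55 + 210 @ $28.55 + 297 @ $31.55 = $30,481.05
Ending inventory: 54 @ $31.55 + 45 @ $26.80 + 104 @ $33.25 = $6,367.70

COGS = $30,481.05; ending inventory = $6,367.70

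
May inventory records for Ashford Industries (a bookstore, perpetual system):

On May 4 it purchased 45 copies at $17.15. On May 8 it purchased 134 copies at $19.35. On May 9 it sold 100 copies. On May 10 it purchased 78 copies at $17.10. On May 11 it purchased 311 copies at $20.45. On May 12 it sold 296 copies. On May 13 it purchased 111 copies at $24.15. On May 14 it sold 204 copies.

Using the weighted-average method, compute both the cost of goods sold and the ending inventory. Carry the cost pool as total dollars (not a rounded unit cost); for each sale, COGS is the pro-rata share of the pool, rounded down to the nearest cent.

After May 4: 45 on hand, pool $771.75 (≈ $17.1500 each)
After May 8: 179 on hand, pool $3,364.65 (≈ $18.7969 each)
May 9, sell 100: 100/179 × $3,364.65 → $1,879.69
After May 10: 157 on hand, pool $2,818.76 (≈ $17.9539 each)
After May 11: 468 on hand, pool $9,178.71 (≈ $19.6126 each)
May 12, sell 296: 296/468 × $9,178.71 → $5,805.33
After May 13: 283 on hand, pool $6,054.03 (≈ $21.3923 each)
May 14, sell 204: 204/283 × $6,054.03 → $4,364.03
Total COGS = $1,879.69 + $5,805.33 + $4,364.03 = $12,049.05
Ending inventory (cost pool remaining) = $1,690.00
Check: goods available $13,739.05 = COGS $12,049.05 + ending $1,690.00

COGS = $12,049.05; ending inventory = $1,690.00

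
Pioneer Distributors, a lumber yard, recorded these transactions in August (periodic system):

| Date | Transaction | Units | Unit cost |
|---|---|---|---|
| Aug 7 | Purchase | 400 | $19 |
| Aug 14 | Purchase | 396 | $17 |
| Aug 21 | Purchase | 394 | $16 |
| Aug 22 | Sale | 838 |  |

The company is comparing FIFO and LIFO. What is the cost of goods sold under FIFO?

FIFO COGS: 400 @ $19 + 396 @ $17 + 42 @ $16 = $15,004
LIFO COGS: 394 @ $16 + 396 @ $17 + 48 @ $19 = $13,948

COGS = $15,004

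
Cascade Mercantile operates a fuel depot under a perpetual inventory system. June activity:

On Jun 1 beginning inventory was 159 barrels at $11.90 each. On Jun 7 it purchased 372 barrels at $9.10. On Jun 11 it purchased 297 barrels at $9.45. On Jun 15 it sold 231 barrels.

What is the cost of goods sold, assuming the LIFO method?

COGS = $2,182.95

Jun 15, 231 sold [LIFO — newest first]: 231 @ $9.45 = $2,182.95
Ending inventory: 159 @ $11.90 + 372 @ $9.10 + 66 @ $9.45 = $5,901.00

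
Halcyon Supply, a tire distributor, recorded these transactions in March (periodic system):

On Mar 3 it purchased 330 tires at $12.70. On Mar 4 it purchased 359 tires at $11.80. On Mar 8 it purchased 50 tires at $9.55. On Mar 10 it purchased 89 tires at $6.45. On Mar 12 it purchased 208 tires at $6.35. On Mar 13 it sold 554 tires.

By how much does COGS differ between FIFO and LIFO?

$2,019.25

FIFO COGS: 330 @ $12.70 + 224 @ $11.80 = $6,834.20
LIFO COGS: 208 @ $6.35 + 89 @ $6.45 + 50 @ $9.55 + 207 @ $11.80 = $4,814.95
Difference = |$6,834.20 − $4,814.95| = $2,019.25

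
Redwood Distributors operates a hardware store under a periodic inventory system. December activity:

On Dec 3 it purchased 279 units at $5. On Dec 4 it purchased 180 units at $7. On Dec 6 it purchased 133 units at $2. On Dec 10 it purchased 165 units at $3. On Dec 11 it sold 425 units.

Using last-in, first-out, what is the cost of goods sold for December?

Dec 11, 425 sold [LIFO — newest first]: 165 @ $3 + 133 @ $2 + 127 @ $7 = $1,650
Ending inventory: 279 @ $5 + 53 @ $7 = $1,766

COGS = $1,650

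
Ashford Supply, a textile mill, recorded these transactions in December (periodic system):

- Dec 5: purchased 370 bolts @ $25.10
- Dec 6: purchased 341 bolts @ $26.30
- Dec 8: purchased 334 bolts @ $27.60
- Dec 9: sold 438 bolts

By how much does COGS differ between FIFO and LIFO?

FIFO COGS: 370 @ $25.10 + 68 @ $26.30 = $11,075.40
LIFO COGS: 334 @ $27.60 + 104 @ $26.30 = $11,953.60
Difference = |$11,075.40 − $11,953.60| = $878.20

$878.20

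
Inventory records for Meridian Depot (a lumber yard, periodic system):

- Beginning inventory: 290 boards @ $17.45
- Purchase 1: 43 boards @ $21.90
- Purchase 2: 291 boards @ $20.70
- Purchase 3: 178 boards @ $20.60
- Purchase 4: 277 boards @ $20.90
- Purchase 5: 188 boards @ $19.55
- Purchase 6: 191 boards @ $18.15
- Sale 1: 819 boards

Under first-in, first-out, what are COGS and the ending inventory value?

Sale 1 (819) [FIFO — oldest first]: 290 @ $17.45 + 43 @ $21.90 + 291 @ $20.70 + 178 @ $20.60 + 17 @ $20.90 = $16,048.00
Ending inventory: 260 @ $20.90 + 188 @ $19.55 + 191 @ $18.15 = $12,576.05
Check: goods available $28,624.05 = COGS $16,048.00 + ending $12,576.05

COGS = $16,048.00; ending inventory = $12,576.05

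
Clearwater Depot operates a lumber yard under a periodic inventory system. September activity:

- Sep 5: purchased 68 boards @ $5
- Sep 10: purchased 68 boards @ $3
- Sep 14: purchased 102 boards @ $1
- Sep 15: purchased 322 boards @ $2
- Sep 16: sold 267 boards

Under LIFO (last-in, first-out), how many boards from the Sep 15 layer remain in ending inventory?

Sep 16, 267 sold [LIFO — newest first]: 267 @ $2 = $534
Ending inventory: 68 @ $5 + 68 @ $3 + 102 @ $1 + 55 @ $2 = $756
Check: goods available $1,290 = COGS $534 + ending $756

55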